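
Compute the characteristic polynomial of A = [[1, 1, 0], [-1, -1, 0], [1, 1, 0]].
xI - A = [[x - 1, -1, 0], [1, x + 1, 0], [-1, -1, x]].

Expanding det(xI - A) along the first row:
det(xI - A) = + (x - 1)·det([[x + 1, 0], [-1, x]]) - (-1)·det([[1, 0], [-1, x]]) + (0)·det([[1, x + 1], [-1, -1]]).

Evaluating gives χ_A(x) = x^3.

χ_A(x) = x^3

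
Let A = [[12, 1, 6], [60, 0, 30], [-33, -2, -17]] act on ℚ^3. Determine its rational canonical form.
The invariant factors of A (the non-unit diagonal entries of the Smith normal form of xI - A over ℚ[x]) are (x + 5)(x^2 - 6), each dividing the next. The characteristic polynomial is their product, (x + 5)(x^2 - 6).

The rational canonical form is the block-diagonal matrix of companion matrices C(f_i):
R = [[0, 0, 30], [1, 0, 6], [0, 1, -5]].

Note the characteristic polynomial does not split into linear factors over ℚ, so A has no Jordan form over ℚ; the rational canonical form exists over any field.

R = [[0, 0, 30], [1, 0, 6], [0, 1, -5]]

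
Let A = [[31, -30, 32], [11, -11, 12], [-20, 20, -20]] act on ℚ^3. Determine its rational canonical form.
The invariant factors of A (the non-unit diagonal entries of the Smith normal form of xI - A over ℚ[x]) are (x + 4)(x^2 - 4x + 5), each dividing the next. The characteristic polynomial is their product, (x + 4)(x^2 - 4x + 5).

The rational canonical form is the block-diagonal matrix of companion matrices C(f_i):
R = [[0, 0, -20], [1, 0, 11], [0, 1, 0]].

Note the characteristic polynomial does not split into linear factors over ℚ, so A has no Jordan form over ℚ; the rational canonical form exists over any field.

R = [[0, 0, -20], [1, 0, 11], [0, 1, 0]]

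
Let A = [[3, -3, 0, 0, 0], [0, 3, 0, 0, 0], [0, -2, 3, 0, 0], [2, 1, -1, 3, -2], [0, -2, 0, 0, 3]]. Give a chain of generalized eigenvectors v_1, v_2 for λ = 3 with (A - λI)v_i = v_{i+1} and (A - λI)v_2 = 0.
We seek v_1 ∈ ker((A - 3I)^2) \ ker(A - 3I), then set v_{i+1} = (A - 3I) v_i.

One such chain is v_1 = [[1, 1, -3, 2, 2]]^T, v_2 = [[-3, 0, -2, 2, -2]]^T. Check: (A - 3I) v_2 = [[0, 0, 0, 0, 0]]^T = 0.

v_1 = [[1, 1, -3, 2, 2]]^T, v_2 = [[-3, 0, -2, 2, -2]]^T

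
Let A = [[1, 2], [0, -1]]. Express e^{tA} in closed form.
e^{tA} = [[e^{t}, 2*sinh(t)], [0, e^{-t}]]

A has Jordan form J = [[-1, 0], [0, 1]] with A = PJP^{-1}, so e^{tA} = P e^{tJ} P^{-1}.

For a Jordan block J_k(λ), e^{tJ_k(λ)} = e^{λt} · (I + tN + t^2 N^2/2! + ... + t^{k-1} N^{k-1}/(k-1)!) where N is the nilpotent superdiagonal part.

Assembling the blocks and conjugating back gives the entries of e^{tA} as shown above.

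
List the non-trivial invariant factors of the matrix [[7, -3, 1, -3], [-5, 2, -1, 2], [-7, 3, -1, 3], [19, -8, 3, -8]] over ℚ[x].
x^2, x^2

The Jordan structure of A has elementary divisors x^2, x^2. Arranging the block sizes at each eigenvalue in decreasing order and taking row products gives the invariant factors.

Invariant factors (smallest first, each dividing the next): x^2, x^2.

Check: the last factor x^2 is the minimal polynomial, and the product x^4 is the characteristic polynomial.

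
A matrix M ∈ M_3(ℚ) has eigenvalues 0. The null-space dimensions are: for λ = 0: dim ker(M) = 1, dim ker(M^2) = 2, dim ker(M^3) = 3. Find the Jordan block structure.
Jordan blocks: (0, 3)

λ = 0: successive nullity increments [1, 1, 1] count blocks of size ≥ k; block sizes are [3].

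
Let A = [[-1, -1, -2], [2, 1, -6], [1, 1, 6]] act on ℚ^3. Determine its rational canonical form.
R = [[0, 0, 4], [1, 0, -9], [0, 1, 6]]

The invariant factors of A (the non-unit diagonal entries of the Smith normal form of xI - A over ℚ[x]) are (x - 4)(x - 1)^2, each dividing the next. The characteristic polynomial is their product, (x - 4)(x - 1)^2.

The rational canonical form is the block-diagonal matrix of companion matrices C(f_i):
R = [[0, 0, 4], [1, 0, -9], [0, 1, 6]].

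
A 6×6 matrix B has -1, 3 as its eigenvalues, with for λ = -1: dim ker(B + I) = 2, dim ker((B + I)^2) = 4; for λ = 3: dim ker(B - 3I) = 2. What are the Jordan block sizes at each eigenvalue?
λ = -1: successive nullity increments [2, 2] count blocks of size ≥ k; block sizes are [2, 2].
λ = 3: successive nullity increments [2] count blocks of size ≥ k; block sizes are [1, 1].

Jordan blocks: (-1, 2), (-1, 2), (3, 1), (3, 1)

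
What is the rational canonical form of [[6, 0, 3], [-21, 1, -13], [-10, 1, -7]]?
R = [[0, 0, 3], [1, 0, 0], [0, 1, 0]]

The invariant factors of A (the non-unit diagonal entries of the Smith normal form of xI - A over ℚ[x]) are x^3 - 3, each dividing the next. The characteristic polynomial is their product, x^3 - 3.

The rational canonical form is the block-diagonal matrix of companion matrices C(f_i):
R = [[0, 0, 3], [1, 0, 0], [0, 1, 0]].

Note the characteristic polynomial does not split into linear factors over ℚ, so A has no Jordan form over ℚ; the rational canonical form exists over any field.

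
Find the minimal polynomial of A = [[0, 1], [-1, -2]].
The characteristic polynomial factors as (x + 1)^2. The minimal polynomial is ∏(x - λ)^{k_λ} where k_λ is the size of the largest Jordan block at λ.

For λ = -1: rank(A + I) = 1, and the largest Jordan block has size 2 (the smallest k with rank((A + I)^k) = rank((A + I)^(k+1))).

So m_A(x) = (x + 1)^2.

m_A(x) = (x + 1)^2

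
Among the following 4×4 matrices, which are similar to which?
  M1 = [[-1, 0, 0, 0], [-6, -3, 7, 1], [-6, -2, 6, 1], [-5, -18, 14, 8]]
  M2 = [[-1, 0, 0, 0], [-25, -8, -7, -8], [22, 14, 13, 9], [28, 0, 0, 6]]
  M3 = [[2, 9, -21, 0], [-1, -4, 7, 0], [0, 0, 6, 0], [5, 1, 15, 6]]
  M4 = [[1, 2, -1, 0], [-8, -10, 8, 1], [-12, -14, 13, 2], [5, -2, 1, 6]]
2 classes: {M1, M2}, {M3, M4}

Characteristic polynomials: χ_{M1} = (x - 6)^2(x + 1)^2, χ_{M2} = (x - 6)^2(x + 1)^2, χ_{M3} = (x - 6)^2(x + 1)^2, χ_{M4} = (x - 6)^2(x + 1)^2.

{M1, M2}: invariant factors x + 1, (x - 6)^2(x + 1).

{M3, M4}: invariant factors (x - 6)^2(x + 1)^2.

Matrices are similar if and only if their invariant-factor lists agree; the partition into similarity classes is {M1, M2}, {M3, M4}.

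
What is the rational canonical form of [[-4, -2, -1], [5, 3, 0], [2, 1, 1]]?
The invariant factors of A (the non-unit diagonal entries of the Smith normal form of xI - A over ℚ[x]) are x^3 - x + 1, each dividing the next. The characteristic polynomial is their product, x^3 - x + 1.

The rational canonical form is the block-diagonal matrix of companion matrices C(f_i):
R = [[0, 0, -1], [1, 0, 1], [0, 1, 0]].

Note the characteristic polynomial does not split into linear factors over ℚ, so A has no Jordan form over ℚ; the rational canonical form exists over any field.

R = [[0, 0, -1], [1, 0, 1], [0, 1, 0]]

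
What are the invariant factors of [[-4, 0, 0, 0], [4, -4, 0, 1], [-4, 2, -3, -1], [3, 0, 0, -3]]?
(x + 3)^2(x + 4)^2

The Jordan structure of A has elementary divisors (x + 4)^2, (x + 3)^2. Arranging the block sizes at each eigenvalue in decreasing order and taking row products gives the invariant factors.

Invariant factors (smallest first, each dividing the next): (x + 3)^2(x + 4)^2.

Check: the last factor (x + 3)^2(x + 4)^2 is the minimal polynomial, and the product (x + 3)^2(x + 4)^2 is the characteristic polynomial.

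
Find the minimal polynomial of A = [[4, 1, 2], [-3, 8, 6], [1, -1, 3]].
The characteristic polynomial factors as (x - 5)^3. The minimal polynomial is ∏(x - λ)^{k_λ} where k_λ is the size of the largest Jordan block at λ.

For λ = 5: rank(A - 5I) = 1, and the largest Jordan block has size 2 (the smallest k with rank((A - 5I)^k) = rank((A - 5I)^(k+1))).

So m_A(x) = (x - 5)^2.

m_A(x) = (x - 5)^2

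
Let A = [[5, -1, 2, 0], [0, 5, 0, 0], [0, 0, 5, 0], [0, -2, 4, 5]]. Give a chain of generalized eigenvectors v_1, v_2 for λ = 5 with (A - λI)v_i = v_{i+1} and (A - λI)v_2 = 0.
v_1 = [[-1, 1, 0, 4]]^T, v_2 = [[-1, 0, 0, -2]]^T

We seek v_1 ∈ ker((A - 5I)^2) \ ker(A - 5I), then set v_{i+1} = (A - 5I) v_i.

One such chain is v_1 = [[-1, 1, 0, 4]]^T, v_2 = [[-1, 0, 0, -2]]^T. Check: (A - 5I) v_2 = [[0, 0, 0, 0]]^T = 0.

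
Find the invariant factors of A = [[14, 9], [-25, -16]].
(x + 1)^2

The Jordan structure of A has elementary divisors (x + 1)^2. Arranging the block sizes at each eigenvalue in decreasing order and taking row products gives the invariant factors.

Invariant factors (smallest first, each dividing the next): (x + 1)^2.

Check: the last factor (x + 1)^2 is the minimal polynomial, and the product (x + 1)^2 is the characteristic polynomial.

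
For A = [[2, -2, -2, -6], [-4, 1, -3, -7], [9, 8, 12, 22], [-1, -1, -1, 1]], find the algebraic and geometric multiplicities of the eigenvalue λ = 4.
algebraic multiplicity 4, geometric multiplicity 2

The characteristic polynomial is (x - 4)^4, so the factor x - 4 appears with exponent 4: the algebraic multiplicity is 4.

rank(A - 4I) = 2, so the eigenspace has dimension 4 - 2 = 2: the geometric multiplicity is 2.

Since 2 < 4, A is not diagonalizable.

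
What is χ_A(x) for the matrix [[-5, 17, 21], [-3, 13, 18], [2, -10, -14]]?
χ_A(x) = (x + 2)^3

xI - A = [[x + 5, -17, -21], [3, x - 13, -18], [-2, 10, x + 14]].

Expanding det(xI - A) along the first row:
det(xI - A) = + (x + 5)·det([[x - 13, -18], [10, x + 14]]) - (-17)·det([[3, -18], [-2, x + 14]]) + (-21)·det([[3, x - 13], [-2, 10]]).

Evaluating gives χ_A(x) = x^3 + 6x^2 + 12x + 8 = (x + 2)^3.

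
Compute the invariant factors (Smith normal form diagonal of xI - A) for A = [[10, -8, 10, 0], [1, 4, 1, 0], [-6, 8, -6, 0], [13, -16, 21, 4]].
x - 4, x(x - 4)^2

The Jordan structure of A has elementary divisors x, (x - 4)^2, (x - 4). Arranging the block sizes at each eigenvalue in decreasing order and taking row products gives the invariant factors.

Invariant factors (smallest first, each dividing the next): x - 4, x(x - 4)^2.

Check: the last factor x(x - 4)^2 is the minimal polynomial, and the product x(x - 4)^3 is the characteristic polynomial.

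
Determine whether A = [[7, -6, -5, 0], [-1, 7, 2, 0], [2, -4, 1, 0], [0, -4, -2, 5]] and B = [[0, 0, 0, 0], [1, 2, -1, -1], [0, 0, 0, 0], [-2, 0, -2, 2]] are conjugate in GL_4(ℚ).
trace(A) = 20 but trace(B) = 4. The trace is a similarity invariant, so A and B are not similar.

No.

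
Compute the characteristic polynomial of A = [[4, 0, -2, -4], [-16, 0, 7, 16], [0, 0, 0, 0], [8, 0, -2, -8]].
xI - A = [[x - 4, 0, 2, 4], [16, x, -7, -16], [0, 0, x, 0], [-8, 0, 2, x + 8]].

Expanding det(xI - A) along the first row:
det(xI - A) = + (x - 4)·det([[x, -7, -16], [0, x, 0], [0, 2, x + 8]]) - (0)·det([[16, -7, -16], [0, x, 0], [-8, 2, x + 8]]) + (2)·det([[16, x, -16], [0, 0, 0], [-8, 0, x + 8]]) - (4)·det([[16, x, -7], [0, 0, x], [-8, 0, 2]]).

Evaluating gives χ_A(x) = x^4 + 4x^3 = x^3(x + 4).

χ_A(x) = x^3(x + 4)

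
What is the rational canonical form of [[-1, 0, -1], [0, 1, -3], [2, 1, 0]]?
R = [[0, 0, -1], [1, 0, -4], [0, 1, 0]]

The invariant factors of A (the non-unit diagonal entries of the Smith normal form of xI - A over ℚ[x]) are x^3 + 4x + 1, each dividing the next. The characteristic polynomial is their product, x^3 + 4x + 1.

The rational canonical form is the block-diagonal matrix of companion matrices C(f_i):
R = [[0, 0, -1], [1, 0, -4], [0, 1, 0]].

Note the characteristic polynomial does not split into linear factors over ℚ, so A has no Jordan form over ℚ; the rational canonical form exists over any field.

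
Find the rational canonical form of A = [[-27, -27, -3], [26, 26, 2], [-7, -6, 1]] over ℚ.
R = [[0, 0, -24], [1, 0, 10], [0, 1, 0]]

The invariant factors of A (the non-unit diagonal entries of the Smith normal form of xI - A over ℚ[x]) are (x + 4)(x^2 - 4x + 6), each dividing the next. The characteristic polynomial is their product, (x + 4)(x^2 - 4x + 6).

The rational canonical form is the block-diagonal matrix of companion matrices C(f_i):
R = [[0, 0, -24], [1, 0, 10], [0, 1, 0]].

Note the characteristic polynomial does not split into linear factors over ℚ, so A has no Jordan form over ℚ; the rational canonical form exists over any field.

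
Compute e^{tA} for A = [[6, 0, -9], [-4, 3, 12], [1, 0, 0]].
A has Jordan form J = [[3, 1, 0], [0, 3, 0], [0, 0, 3]] with A = PJP^{-1}, so e^{tA} = P e^{tJ} P^{-1}.

For a Jordan block J_k(λ), e^{tJ_k(λ)} = e^{λt} · (I + tN + t^2 N^2/2! + ... + t^{k-1} N^{k-1}/(k-1)!) where N is the nilpotent superdiagonal part.

Assembling the blocks and conjugating back gives the entries of e^{tA} as shown above.

e^{tA} = [[(3*t + 1)*e^{3*t}, 0, -9*t*e^{3*t}], [-4*t*e^{3*t}, e^{3*t}, 12*t*e^{3*t}], [t*e^{3*t}, 0, (1 - 3*t)*e^{3*t}]]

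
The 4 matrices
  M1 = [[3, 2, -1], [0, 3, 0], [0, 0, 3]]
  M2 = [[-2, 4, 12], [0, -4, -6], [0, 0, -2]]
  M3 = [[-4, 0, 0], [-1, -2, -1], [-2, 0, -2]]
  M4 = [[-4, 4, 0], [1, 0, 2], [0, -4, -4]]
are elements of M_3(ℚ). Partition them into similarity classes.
3 classes: {M1}, {M2}, {M3, M4}

Characteristic polynomials: χ_{M1} = (x - 3)^3, χ_{M2} = (x + 2)^2(x + 4), χ_{M3} = (x + 2)^2(x + 4), χ_{M4} = (x + 2)^2(x + 4).

{M1}: invariant factors x - 3, (x - 3)^2.

{M2}: invariant factors x + 2, (x + 2)(x + 4).

{M3, M4}: invariant factors (x + 2)^2(x + 4).

Matrices are similar if and only if their invariant-factor lists agree; the partition into similarity classes is {M1}, {M2}, {M3, M4}.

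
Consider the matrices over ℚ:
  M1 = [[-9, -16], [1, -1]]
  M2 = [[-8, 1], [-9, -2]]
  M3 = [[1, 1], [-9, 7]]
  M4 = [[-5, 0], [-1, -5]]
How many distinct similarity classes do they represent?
Characteristic polynomials: χ_{M1} = (x + 5)^2, χ_{M2} = (x + 5)^2, χ_{M3} = (x - 4)^2, χ_{M4} = (x + 5)^2.

{M1, M2, M4}: invariant factors (x + 5)^2.

{M3}: invariant factors (x - 4)^2.

Matrices are similar if and only if their invariant-factor lists agree; the partition into similarity classes is {M1, M2, M4}, {M3}.

2 classes: {M1, M2, M4}, {M3}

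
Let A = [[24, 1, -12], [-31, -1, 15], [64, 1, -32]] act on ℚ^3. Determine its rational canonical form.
The invariant factors of A (the non-unit diagonal entries of the Smith normal form of xI - A over ℚ[x]) are (x + 2)^2(x + 5), each dividing the next. The characteristic polynomial is their product, (x + 2)^2(x + 5).

The rational canonical form is the block-diagonal matrix of companion matrices C(f_i):
R = [[0, 0, -20], [1, 0, -24], [0, 1, -9]].

R = [[0, 0, -20], [1, 0, -24], [0, 1, -9]]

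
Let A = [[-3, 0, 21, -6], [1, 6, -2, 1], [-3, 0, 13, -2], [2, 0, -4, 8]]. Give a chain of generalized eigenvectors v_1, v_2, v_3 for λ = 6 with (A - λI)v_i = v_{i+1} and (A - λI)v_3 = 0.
We seek v_1 ∈ ker((A - 6I)^3) \ ker((A - 6I)^2), then set v_{i+1} = (A - 6I) v_i.

One such chain is v_1 = [[2, 0, 1, 0]]^T, v_2 = [[3, 0, 1, 0]]^T, v_3 = [[-6, 1, -2, 2]]^T. Check: (A - 6I) v_3 = [[0, 0, 0, 0]]^T = 0.

v_1 = [[2, 0, 1, 0]]^T, v_2 = [[3, 0, 1, 0]]^T, v_3 = [[-6, 1, -2, 2]]^T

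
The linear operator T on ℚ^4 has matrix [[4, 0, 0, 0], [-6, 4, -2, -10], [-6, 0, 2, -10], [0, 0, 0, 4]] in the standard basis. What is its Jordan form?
J = [[2, 0, 0, 0], [0, 4, 0, 0], [0, 0, 4, 0], [0, 0, 0, 4]]

The characteristic polynomial is det(xI - A) = (x - 4)^3(x - 2), so the eigenvalues are 2 (algebraic multiplicity 1), 4 (algebraic multiplicity 3).

For λ = 2: algebraic multiplicity 1 gives one 1×1 block.

For λ = 4: rank(A - 4I) = 1. The eigenspace has dimension 4 - 1 = 3, so there are 3 Jordan blocks; the rank sequence gives block sizes [1, 1, 1].

Assembling the blocks gives the Jordan form J above.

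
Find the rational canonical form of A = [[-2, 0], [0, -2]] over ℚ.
R = [[-2, 0], [0, -2]]

The invariant factors of A (the non-unit diagonal entries of the Smith normal form of xI - A over ℚ[x]) are x + 2, x + 2, each dividing the next. The characteristic polynomial is their product, (x + 2)^2.

The rational canonical form is the block-diagonal matrix of companion matrices C(f_i):
R = [[-2, 0], [0, -2]].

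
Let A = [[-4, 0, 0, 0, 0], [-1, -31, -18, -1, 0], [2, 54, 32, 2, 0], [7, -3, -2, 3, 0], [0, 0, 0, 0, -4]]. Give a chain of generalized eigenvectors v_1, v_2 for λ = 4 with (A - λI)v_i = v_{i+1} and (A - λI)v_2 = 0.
We seek v_1 ∈ ker((A - 4I)^2) \ ker(A - 4I), then set v_{i+1} = (A - 4I) v_i.

One such chain is v_1 = [[0, 1, -2, 0, 0]]^T, v_2 = [[0, 1, -2, 1, 0]]^T. Check: (A - 4I) v_2 = [[0, 0, 0, 0, 0]]^T = 0.

v_1 = [[0, 1, -2, 0, 0]]^T, v_2 = [[0, 1, -2, 1, 0]]^T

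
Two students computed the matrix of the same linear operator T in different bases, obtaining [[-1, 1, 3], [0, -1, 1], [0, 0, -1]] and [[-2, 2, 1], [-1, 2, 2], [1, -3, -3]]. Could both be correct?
Two matrices over a field are similar if and only if they have the same invariant factors.

Both A and B have characteristic polynomial (x + 1)^3 and minimal polynomial (x + 1)^3. Computing further, both have invariant factors (x + 1)^3. Hence A and B are similar.

Yes.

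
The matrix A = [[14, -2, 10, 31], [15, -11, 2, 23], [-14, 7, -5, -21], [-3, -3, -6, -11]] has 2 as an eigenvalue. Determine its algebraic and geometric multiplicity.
The characteristic polynomial is (x - 2)(x + 5)^3, so the factor x - 2 appears with exponent 1: the algebraic multiplicity is 1.

rank(A - 2I) = 3, so the eigenspace has dimension 4 - 3 = 1: the geometric multiplicity is 1.

algebraic multiplicity 1, geometric multiplicity 1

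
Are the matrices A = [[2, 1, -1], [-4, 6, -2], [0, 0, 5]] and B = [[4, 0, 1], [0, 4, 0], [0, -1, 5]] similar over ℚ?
Yes.

Two matrices over a field are similar if and only if they have the same invariant factors.

Both A and B have characteristic polynomial (x - 5)(x - 4)^2 and minimal polynomial (x - 5)(x - 4)^2. Computing further, both have invariant factors (x - 5)(x - 4)^2. Hence A and B are similar.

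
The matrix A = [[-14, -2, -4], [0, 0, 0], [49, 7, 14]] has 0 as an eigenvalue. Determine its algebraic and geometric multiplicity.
algebraic multiplicity 3, geometric multiplicity 2

The characteristic polynomial is x^3, so the factor x appears with exponent 3: the algebraic multiplicity is 3.

rank(A) = 1, so the eigenspace has dimension 3 - 1 = 2: the geometric multiplicity is 2.

Since 2 < 3, A is not diagonalizable.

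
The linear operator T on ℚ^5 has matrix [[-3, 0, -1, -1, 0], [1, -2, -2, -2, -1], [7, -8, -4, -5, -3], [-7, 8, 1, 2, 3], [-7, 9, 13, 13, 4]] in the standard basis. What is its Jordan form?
The characteristic polynomial is det(xI - A) = (x - 1)^3(x + 3)^2, so the eigenvalues are -3 (algebraic multiplicity 2), 1 (algebraic multiplicity 3).

For λ = -3: rank(A + 3I) = 4, rank((A + 3I)^2) = 3. The eigenspace has dimension 5 - 4 = 1, so there is 1 Jordan block; the rank sequence gives block sizes [2].

For λ = 1: rank(A - I) = 4, rank((A - I)^2) = 3, rank((A - I)^3) = 2. The eigenspace has dimension 5 - 4 = 1, so there is 1 Jordan block; the rank sequence gives block sizes [3].

Assembling the blocks gives the Jordan form J above.

J = [[-3, 1, 0, 0, 0], [0, -3, 0, 0, 0], [0, 0, 1, 1, 0], [0, 0, 0, 1, 1], [0, 0, 0, 0, 1]]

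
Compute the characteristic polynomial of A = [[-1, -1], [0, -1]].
xI - A = [[x + 1, 1], [0, x + 1]].

Expanding det(xI - A) along the first row:
det(xI - A) = + (x + 1)·det([[x + 1]]) - (1)·det([[0]]).

Evaluating gives χ_A(x) = x^2 + 2x + 1 = (x + 1)^2.

χ_A(x) = (x + 1)^2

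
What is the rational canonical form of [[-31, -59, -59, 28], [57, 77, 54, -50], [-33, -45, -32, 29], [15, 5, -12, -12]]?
R = [[0, 0, 0, 10], [1, 0, 0, -11], [0, 1, 0, 3], [0, 0, 1, 2]]

The invariant factors of A (the non-unit diagonal entries of the Smith normal form of xI - A over ℚ[x]) are (x - 2)(x^3 - 3x + 5), each dividing the next. The characteristic polynomial is their product, (x - 2)(x^3 - 3x + 5).

The rational canonical form is the block-diagonal matrix of companion matrices C(f_i):
R = [[0, 0, 0, 10], [1, 0, 0, -11], [0, 1, 0, 3], [0, 0, 1, 2]].

Note the characteristic polynomial does not split into linear factors over ℚ, so A has no Jordan form over ℚ; the rational canonical form exists over any field.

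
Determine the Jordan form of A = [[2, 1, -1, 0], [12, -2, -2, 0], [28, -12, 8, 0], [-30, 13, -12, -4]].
J = [[-4, 1, 0, 0], [0, -4, 0, 0], [0, 0, 6, 1], [0, 0, 0, 6]]

The characteristic polynomial is det(xI - A) = (x - 6)^2(x + 4)^2, so the eigenvalues are -4 (algebraic multiplicity 2), 6 (algebraic multiplicity 2).

For λ = -4: rank(A + 4I) = 3, rank((A + 4I)^2) = 2. The eigenspace has dimension 4 - 3 = 1, so there is 1 Jordan block; the rank sequence gives block sizes [2].

For λ = 6: rank(A - 6I) = 3, rank((A - 6I)^2) = 2. The eigenspace has dimension 4 - 3 = 1, so there is 1 Jordan block; the rank sequence gives block sizes [2].

Assembling the blocks gives the Jordan form J above.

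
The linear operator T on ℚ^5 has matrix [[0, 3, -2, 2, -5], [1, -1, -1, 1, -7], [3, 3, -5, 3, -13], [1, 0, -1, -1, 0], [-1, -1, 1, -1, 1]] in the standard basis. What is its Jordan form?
J = [[-2, 1, 0, 0, 0], [0, -2, 0, 0, 0], [0, 0, -2, 0, 0], [0, 0, 0, 0, 1], [0, 0, 0, 0, 0]]

The characteristic polynomial is det(xI - A) = x^2(x + 2)^3, so the eigenvalues are -2 (algebraic multiplicity 3), 0 (algebraic multiplicity 2).

For λ = -2: rank(A + 2I) = 3, rank((A + 2I)^2) = 2. The eigenspace has dimension 5 - 3 = 2, so there are 2 Jordan blocks; the rank sequence gives block sizes [2, 1].

For λ = 0: rank(A) = 4, rank(A^2) = 3. The eigenspace has dimension 5 - 4 = 1, so there is 1 Jordan block; the rank sequence gives block sizes [2].

Assembling the blocks gives the Jordan form J above.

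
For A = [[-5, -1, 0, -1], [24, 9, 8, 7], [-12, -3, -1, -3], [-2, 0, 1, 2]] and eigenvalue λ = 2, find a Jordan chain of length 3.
v_1 = [[0, 0, 0, 1]]^T, v_2 = [[-1, 7, -3, 0]]^T, v_3 = [[0, 1, 0, -1]]^T

We seek v_1 ∈ ker((A - 2I)^3) \ ker((A - 2I)^2), then set v_{i+1} = (A - 2I) v_i.

One such chain is v_1 = [[0, 0, 0, 1]]^T, v_2 = [[-1, 7, -3, 0]]^T, v_3 = [[0, 1, 0, -1]]^T. Check: (A - 2I) v_3 = [[0, 0, 0, 0]]^T = 0.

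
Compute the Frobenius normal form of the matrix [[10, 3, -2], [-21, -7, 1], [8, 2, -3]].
R = [[0, 0, -3], [1, 0, 2], [0, 1, 0]]

The invariant factors of A (the non-unit diagonal entries of the Smith normal form of xI - A over ℚ[x]) are x^3 - 2x + 3, each dividing the next. The characteristic polynomial is their product, x^3 - 2x + 3.

The rational canonical form is the block-diagonal matrix of companion matrices C(f_i):
R = [[0, 0, -3], [1, 0, 2], [0, 1, 0]].

Note the characteristic polynomial does not split into linear factors over ℚ, so A has no Jordan form over ℚ; the rational canonical form exists over any field.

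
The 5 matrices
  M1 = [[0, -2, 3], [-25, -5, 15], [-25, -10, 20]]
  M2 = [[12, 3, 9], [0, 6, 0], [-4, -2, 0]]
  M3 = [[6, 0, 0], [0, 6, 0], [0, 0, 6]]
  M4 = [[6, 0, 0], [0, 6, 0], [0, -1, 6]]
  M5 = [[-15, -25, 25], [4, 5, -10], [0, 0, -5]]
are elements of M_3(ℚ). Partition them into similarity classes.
Characteristic polynomials: χ_{M1} = (x - 5)^3, χ_{M2} = (x - 6)^3, χ_{M3} = (x - 6)^3, χ_{M4} = (x - 6)^3, χ_{M5} = (x + 5)^3.

{M1}: invariant factors x - 5, (x - 5)^2.

{M2, M4}: invariant factors x - 6, (x - 6)^2.

{M3}: invariant factors x - 6, x - 6, x - 6.

{M5}: invariant factors x + 5, (x + 5)^2.

Matrices are similar if and only if their invariant-factor lists agree; the partition into similarity classes is {M1}, {M2, M4}, {M3}, {M5}.

4 classes: {M1}, {M2, M4}, {M3}, {M5}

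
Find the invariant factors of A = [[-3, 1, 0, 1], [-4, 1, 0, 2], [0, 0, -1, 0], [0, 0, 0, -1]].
x + 1, x + 1, (x + 1)^2

The Jordan structure of A has elementary divisors (x + 1)^2, (x + 1), (x + 1). Arranging the block sizes at each eigenvalue in decreasing order and taking row products gives the invariant factors.

Invariant factors (smallest first, each dividing the next): x + 1, x + 1, (x + 1)^2.

Check: the last factor (x + 1)^2 is the minimal polynomial, and the product (x + 1)^4 is the characteristic polynomial.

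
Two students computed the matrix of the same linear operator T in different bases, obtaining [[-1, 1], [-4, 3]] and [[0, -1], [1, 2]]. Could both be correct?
Two matrices over a field are similar if and only if they have the same invariant factors.

Both A and B have characteristic polynomial (x - 1)^2 and minimal polynomial (x - 1)^2. Computing further, both have invariant factors (x - 1)^2. Hence A and B are similar.

Yes.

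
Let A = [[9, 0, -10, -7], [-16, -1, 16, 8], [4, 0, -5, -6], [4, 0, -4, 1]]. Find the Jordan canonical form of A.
J = [[-1, 0, 0, 0], [0, -1, 0, 0], [0, 0, 3, 1], [0, 0, 0, 3]]

The characteristic polynomial is det(xI - A) = (x - 3)^2(x + 1)^2, so the eigenvalues are -1 (algebraic multiplicity 2), 3 (algebraic multiplicity 2).

For λ = -1: rank(A + I) = 2. The eigenspace has dimension 4 - 2 = 2, so there are 2 Jordan blocks; the rank sequence gives block sizes [1, 1].

For λ = 3: rank(A - 3I) = 3, rank((A - 3I)^2) = 2. The eigenspace has dimension 4 - 3 = 1, so there is 1 Jordan block; the rank sequence gives block sizes [2].

Assembling the blocks gives the Jordan form J above.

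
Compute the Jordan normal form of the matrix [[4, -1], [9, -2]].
The characteristic polynomial is det(xI - A) = (x - 1)^2, so the eigenvalues are 1 (algebraic multiplicity 2).

For λ = 1: rank(A - I) = 1, rank((A - I)^2) = 0. The eigenspace has dimension 2 - 1 = 1, so there is 1 Jordan block; the rank sequence gives block sizes [2].

Assembling the blocks gives the Jordan form J above.

J = [[1, 1], [0, 1]]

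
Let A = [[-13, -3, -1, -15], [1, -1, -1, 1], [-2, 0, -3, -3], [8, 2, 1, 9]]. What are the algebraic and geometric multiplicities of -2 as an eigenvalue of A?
algebraic multiplicity 4, geometric multiplicity 2

The characteristic polynomial is (x + 2)^4, so the factor x + 2 appears with exponent 4: the algebraic multiplicity is 4.

rank(A + 2I) = 2, so the eigenspace has dimension 4 - 2 = 2: the geometric multiplicity is 2.

Since 2 < 4, A is not diagonalizable.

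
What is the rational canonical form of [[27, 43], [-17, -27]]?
The invariant factors of A (the non-unit diagonal entries of the Smith normal form of xI - A over ℚ[x]) are x^2 + 2, each dividing the next. The characteristic polynomial is their product, x^2 + 2.

The rational canonical form is the block-diagonal matrix of companion matrices C(f_i):
R = [[0, -2], [1, 0]].

Note the characteristic polynomial does not split into linear factors over ℚ, so A has no Jordan form over ℚ; the rational canonical form exists over any field.

R = [[0, -2], [1, 0]]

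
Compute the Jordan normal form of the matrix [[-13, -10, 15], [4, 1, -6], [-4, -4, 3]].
The characteristic polynomial is det(xI - A) = (x + 3)^3, so the eigenvalues are -3 (algebraic multiplicity 3).

For λ = -3: rank(A + 3I) = 1, rank((A + 3I)^2) = 0. The eigenspace has dimension 3 - 1 = 2, so there are 2 Jordan blocks; the rank sequence gives block sizes [2, 1].

Assembling the blocks gives the Jordan form J above.

J = [[-3, 1, 0], [0, -3, 0], [0, 0, -3]]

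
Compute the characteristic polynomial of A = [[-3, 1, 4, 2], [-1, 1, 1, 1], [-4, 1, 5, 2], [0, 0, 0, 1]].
xI - A = [[x + 3, -1, -4, -2], [1, x - 1, -1, -1], [4, -1, x - 5, -2], [0, 0, 0, x - 1]].

Expanding det(xI - A) along the first row:
det(xI - A) = + (x + 3)·det([[x - 1, -1, -1], [-1, x - 5, -2], [0, 0, x - 1]]) - (-1)·det([[1, -1, -1], [4, x - 5, -2], [0, 0, x - 1]]) + (-4)·det([[1, x - 1, -1], [4, -1, -2], [0, 0, x - 1]]) - (-2)·det([[1, x - 1, -1], [4, -1, x - 5], [0, 0, 0]]).

Evaluating gives χ_A(x) = x^4 - 4x^3 + 6x^2 - 4x + 1 = (x - 1)^4.

χ_A(x) = (x - 1)^4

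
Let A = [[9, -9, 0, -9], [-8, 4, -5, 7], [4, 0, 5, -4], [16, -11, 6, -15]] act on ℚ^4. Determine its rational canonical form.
R = [[0, 0, 0, -9], [1, 0, 0, 15], [0, 1, 0, -4], [0, 0, 1, 3]]

The invariant factors of A (the non-unit diagonal entries of the Smith normal form of xI - A over ℚ[x]) are (x - 3)(x^3 + 4x - 3), each dividing the next. The characteristic polynomial is their product, (x - 3)(x^3 + 4x - 3).

The rational canonical form is the block-diagonal matrix of companion matrices C(f_i):
R = [[0, 0, 0, -9], [1, 0, 0, 15], [0, 1, 0, -4], [0, 0, 1, 3]].

Note the characteristic polynomial does not split into linear factors over ℚ, so A has no Jordan form over ℚ; the rational canonical form exists over any field.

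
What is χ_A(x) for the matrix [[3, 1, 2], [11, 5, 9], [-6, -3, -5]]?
xI - A = [[x - 3, -1, -2], [-11, x - 5, -9], [6, 3, x + 5]].

Expanding det(xI - A) along the first row:
det(xI - A) = + (x - 3)·det([[x - 5, -9], [3, x + 5]]) - (-1)·det([[-11, -9], [6, x + 5]]) + (-2)·det([[-11, x - 5], [6, 3]]).

Evaluating gives χ_A(x) = x^3 - 3x^2 + 3x - 1 = (x - 1)^3.

χ_A(x) = (x - 1)^3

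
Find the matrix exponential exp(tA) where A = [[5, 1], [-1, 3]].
e^{tA} = [[(t + 1)*e^{4*t}, t*e^{4*t}], [-t*e^{4*t}, (1 - t)*e^{4*t}]]

A has Jordan form J = [[4, 1], [0, 4]] with A = PJP^{-1}, so e^{tA} = P e^{tJ} P^{-1}.

For a Jordan block J_k(λ), e^{tJ_k(λ)} = e^{λt} · (I + tN + t^2 N^2/2! + ... + t^{k-1} N^{k-1}/(k-1)!) where N is the nilpotent superdiagonal part.

Assembling the blocks and conjugating back gives the entries of e^{tA} as shown above.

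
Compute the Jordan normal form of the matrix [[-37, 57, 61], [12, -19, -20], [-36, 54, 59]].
J = [[-1, 1, 0], [0, -1, 0], [0, 0, 5]]

The characteristic polynomial is det(xI - A) = (x - 5)(x + 1)^2, so the eigenvalues are -1 (algebraic multiplicity 2), 5 (algebraic multiplicity 1).

For λ = -1: rank(A + I) = 2, rank((A + I)^2) = 1. The eigenspace has dimension 3 - 2 = 1, so there is 1 Jordan block; the rank sequence gives block sizes [2].

For λ = 5: algebraic multiplicity 1 gives one 1×1 block.

Assembling the blocks gives the Jordan form J above.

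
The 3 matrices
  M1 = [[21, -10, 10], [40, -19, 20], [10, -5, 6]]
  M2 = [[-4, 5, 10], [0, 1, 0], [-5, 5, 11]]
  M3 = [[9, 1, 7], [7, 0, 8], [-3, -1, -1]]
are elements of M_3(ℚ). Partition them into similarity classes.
Characteristic polynomials: χ_{M1} = (x - 6)(x - 1)^2, χ_{M2} = (x - 6)(x - 1)^2, χ_{M3} = (x - 6)(x - 1)^2.

{M1, M2}: invariant factors x - 1, (x - 6)(x - 1).

{M3}: invariant factors (x - 6)(x - 1)^2.

Matrices are similar if and only if their invariant-factor lists agree; the partition into similarity classes is {M1, M2}, {M3}.

2 classes: {M1, M2}, {M3}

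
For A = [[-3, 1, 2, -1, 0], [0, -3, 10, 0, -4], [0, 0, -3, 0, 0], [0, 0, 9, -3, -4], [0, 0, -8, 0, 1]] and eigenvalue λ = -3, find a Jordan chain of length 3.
We seek v_1 ∈ ker((A + 3I)^3) \ ker((A + 3I)^2), then set v_{i+1} = (A + 3I) v_i.

One such chain is v_1 = [[0, -2, 1, -2, 2]]^T, v_2 = [[2, 2, 0, 1, 0]]^T, v_3 = [[1, 0, 0, 0, 0]]^T. Check: (A + 3I) v_3 = [[0, 0, 0, 0, 0]]^T = 0.

v_1 = [[0, -2, 1, -2, 2]]^T, v_2 = [[2, 2, 0, 1, 0]]^T, v_3 = [[1, 0, 0, 0, 0]]^T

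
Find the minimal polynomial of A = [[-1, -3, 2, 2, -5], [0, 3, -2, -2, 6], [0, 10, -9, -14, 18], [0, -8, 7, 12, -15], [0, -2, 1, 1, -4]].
The characteristic polynomial factors as (x - 5)(x + 1)^4. The minimal polynomial is ∏(x - λ)^{k_λ} where k_λ is the size of the largest Jordan block at λ.

For λ = -1: rank(A + I) = 3, and the largest Jordan block has size 3 (the smallest k with rank((A + I)^k) = rank((A + I)^(k+1))).
For λ = 5: rank(A - 5I) = 4, and the largest Jordan block has size 1 (the smallest k with rank((A - 5I)^k) = rank((A - 5I)^(k+1))).

So m_A(x) = (x - 5)(x + 1)^3.

m_A(x) = (x - 5)(x + 1)^3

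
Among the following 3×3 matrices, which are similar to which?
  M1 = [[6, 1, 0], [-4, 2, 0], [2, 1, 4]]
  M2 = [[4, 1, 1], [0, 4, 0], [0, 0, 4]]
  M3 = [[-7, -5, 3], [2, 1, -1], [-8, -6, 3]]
Characteristic polynomials: χ_{M1} = (x - 4)^3, χ_{M2} = (x - 4)^3, χ_{M3} = (x + 1)^3.

{M1, M2}: invariant factors x - 4, (x - 4)^2.

{M3}: invariant factors (x + 1)^3.

Matrices are similar if and only if their invariant-factor lists agree; the partition into similarity classes is {M1, M2}, {M3}.

2 classes: {M1, M2}, {M3}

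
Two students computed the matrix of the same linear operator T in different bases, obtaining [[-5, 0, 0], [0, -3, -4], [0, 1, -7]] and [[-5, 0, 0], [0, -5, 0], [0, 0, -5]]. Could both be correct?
No.

Both have characteristic polynomial (x + 5)^3, but the minimal polynomial of A is (x + 5)^2 while the minimal polynomial of B is x + 5. The minimal polynomial is a similarity invariant, so A and B are not similar.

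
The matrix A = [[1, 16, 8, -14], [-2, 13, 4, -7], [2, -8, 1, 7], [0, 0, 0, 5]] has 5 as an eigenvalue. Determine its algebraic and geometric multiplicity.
algebraic multiplicity 4, geometric multiplicity 3

The characteristic polynomial is (x - 5)^4, so the factor x - 5 appears with exponent 4: the algebraic multiplicity is 4.

rank(A - 5I) = 1, so the eigenspace has dimension 4 - 1 = 3: the geometric multiplicity is 3.

Since 3 < 4, A is not diagonalizable.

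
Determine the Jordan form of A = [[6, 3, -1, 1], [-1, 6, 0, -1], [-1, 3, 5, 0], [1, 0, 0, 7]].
J = [[6, 1, 0, 0], [0, 6, 1, 0], [0, 0, 6, 0], [0, 0, 0, 6]]

The characteristic polynomial is det(xI - A) = (x - 6)^4, so the eigenvalues are 6 (algebraic multiplicity 4).

For λ = 6: rank(A - 6I) = 2, rank((A - 6I)^2) = 1, rank((A - 6I)^3) = 0. The eigenspace has dimension 4 - 2 = 2, so there are 2 Jordan blocks; the rank sequence gives block sizes [3, 1].

Assembling the blocks gives the Jordan form J above.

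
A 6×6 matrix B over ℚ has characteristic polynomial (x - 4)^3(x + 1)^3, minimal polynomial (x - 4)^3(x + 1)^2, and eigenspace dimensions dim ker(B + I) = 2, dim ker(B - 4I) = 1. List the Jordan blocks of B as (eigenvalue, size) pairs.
λ = -1: algebraic multiplicity 3 (exponent in χ_B), largest block size 2 (exponent in m_B), 2 blocks (geometric multiplicity). These force block sizes [2, 1].
λ = 4: algebraic multiplicity 3 (exponent in χ_B), largest block size 3 (exponent in m_B), 1 block (geometric multiplicity). This forces block sizes [3].

Jordan blocks: (-1, 2), (-1, 1), (4, 3)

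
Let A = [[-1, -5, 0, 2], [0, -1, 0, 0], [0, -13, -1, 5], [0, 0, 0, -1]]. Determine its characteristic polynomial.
χ_A(x) = (x + 1)^4

xI - A = [[x + 1, 5, 0, -2], [0, x + 1, 0, 0], [0, 13, x + 1, -5], [0, 0, 0, x + 1]].

Expanding det(xI - A) along the first row:
det(xI - A) = + (x + 1)·det([[x + 1, 0, 0], [13, x + 1, -5], [0, 0, x + 1]]) - (5)·det([[0, 0, 0], [0, x + 1, -5], [0, 0, x + 1]]) + (0)·det([[0, x + 1, 0], [0, 13, -5], [0, 0, x + 1]]) - (-2)·det([[0, x + 1, 0], [0, 13, x + 1], [0, 0, 0]]).

Evaluating gives χ_A(x) = x^4 + 4x^3 + 6x^2 + 4x + 1 = (x + 1)^4.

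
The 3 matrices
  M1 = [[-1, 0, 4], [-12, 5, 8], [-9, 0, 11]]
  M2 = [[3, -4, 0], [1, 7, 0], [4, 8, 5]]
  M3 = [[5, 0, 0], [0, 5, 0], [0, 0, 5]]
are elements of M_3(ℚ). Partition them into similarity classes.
2 classes: {M1, M2}, {M3}

Characteristic polynomials: χ_{M1} = (x - 5)^3, χ_{M2} = (x - 5)^3, χ_{M3} = (x - 5)^3.

{M1, M2}: invariant factors x - 5, (x - 5)^2.

{M3}: invariant factors x - 5, x - 5, x - 5.

Matrices are similar if and only if their invariant-factor lists agree; the partition into similarity classes is {M1, M2}, {M3}.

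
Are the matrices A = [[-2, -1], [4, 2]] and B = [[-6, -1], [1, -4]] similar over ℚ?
trace(A) = 0 but trace(B) = -10. The trace is a similarity invariant, so A and B are not similar.

No.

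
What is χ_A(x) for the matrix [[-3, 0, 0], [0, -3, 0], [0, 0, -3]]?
xI - A = [[x + 3, 0, 0], [0, x + 3, 0], [0, 0, x + 3]].

Expanding det(xI - A) along the first row:
det(xI - A) = + (x + 3)·det([[x + 3, 0], [0, x + 3]]) - (0)·det([[0, 0], [0, x + 3]]) + (0)·det([[0, x + 3], [0, 0]]).

Evaluating gives χ_A(x) = x^3 + 9x^2 + 27x + 27 = (x + 3)^3.

χ_A(x) = (x + 3)^3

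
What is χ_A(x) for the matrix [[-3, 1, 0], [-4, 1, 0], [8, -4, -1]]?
xI - A = [[x + 3, -1, 0], [4, x - 1, 0], [-8, 4, x + 1]].

Expanding det(xI - A) along the first row:
det(xI - A) = + (x + 3)·det([[x - 1, 0], [4, x + 1]]) - (-1)·det([[4, 0], [-8, x + 1]]) + (0)·det([[4, x - 1], [-8, 4]]).

Evaluating gives χ_A(x) = x^3 + 3x^2 + 3x + 1 = (x + 1)^3.

χ_A(x) = (x + 1)^3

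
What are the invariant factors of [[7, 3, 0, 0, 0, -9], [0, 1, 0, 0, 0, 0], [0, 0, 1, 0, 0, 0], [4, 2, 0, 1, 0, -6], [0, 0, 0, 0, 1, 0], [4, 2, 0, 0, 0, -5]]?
x - 1, x - 1, x - 1, x - 1, (x - 1)^2

The Jordan structure of A has elementary divisors (x - 1)^2, (x - 1), (x - 1), (x - 1), (x - 1). Arranging the block sizes at each eigenvalue in decreasing order and taking row products gives the invariant factors.

Invariant factors (smallest first, each dividing the next): x - 1, x - 1, x - 1, x - 1, (x - 1)^2.

Check: the last factor (x - 1)^2 is the minimal polynomial, and the product (x - 1)^6 is the characteristic polynomial.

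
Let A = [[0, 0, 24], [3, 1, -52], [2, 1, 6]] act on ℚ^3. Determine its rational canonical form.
R = [[0, 0, 24], [1, 0, -10], [0, 1, 7]]

The invariant factors of A (the non-unit diagonal entries of the Smith normal form of xI - A over ℚ[x]) are (x - 6)(x^2 - x + 4), each dividing the next. The characteristic polynomial is their product, (x - 6)(x^2 - x + 4).

The rational canonical form is the block-diagonal matrix of companion matrices C(f_i):
R = [[0, 0, 24], [1, 0, -10], [0, 1, 7]].

Note the characteristic polynomial does not split into linear factors over ℚ, so A has no Jordan form over ℚ; the rational canonical form exists over any field.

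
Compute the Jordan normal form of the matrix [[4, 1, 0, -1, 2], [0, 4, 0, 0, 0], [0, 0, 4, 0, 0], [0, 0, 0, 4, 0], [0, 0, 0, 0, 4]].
J = [[4, 1, 0, 0, 0], [0, 4, 0, 0, 0], [0, 0, 4, 0, 0], [0, 0, 0, 4, 0], [0, 0, 0, 0, 4]]

The characteristic polynomial is det(xI - A) = (x - 4)^5, so the eigenvalues are 4 (algebraic multiplicity 5).

For λ = 4: rank(A - 4I) = 1, rank((A - 4I)^2) = 0. The eigenspace has dimension 5 - 1 = 4, so there are 4 Jordan blocks; the rank sequence gives block sizes [2, 1, 1, 1].

Assembling the blocks gives the Jordan form J above.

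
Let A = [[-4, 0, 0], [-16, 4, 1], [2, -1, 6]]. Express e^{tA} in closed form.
e^{tA} = [[e^{-4*t}, 0, 0], [2*((t - 1)*e^{9*t} + 1)*e^{-4*t}, (1 - t)*e^{5*t}, t*e^{5*t}], [2*t*e^{5*t}, -t*e^{5*t}, (t + 1)*e^{5*t}]]

A has Jordan form J = [[-4, 0, 0], [0, 5, 1], [0, 0, 5]] with A = PJP^{-1}, so e^{tA} = P e^{tJ} P^{-1}.

For a Jordan block J_k(λ), e^{tJ_k(λ)} = e^{λt} · (I + tN + t^2 N^2/2! + ... + t^{k-1} N^{k-1}/(k-1)!) where N is the nilpotent superdiagonal part.

Assembling the blocks and conjugating back gives the entries of e^{tA} as shown above.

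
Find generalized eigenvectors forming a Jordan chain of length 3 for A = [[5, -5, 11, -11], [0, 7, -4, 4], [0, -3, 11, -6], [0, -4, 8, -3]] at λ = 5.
v_1 = [[-1, 1, -1, -1]]^T, v_2 = [[-5, 2, -3, -4]]^T, v_3 = [[1, 0, 0, 0]]^T

We seek v_1 ∈ ker((A - 5I)^3) \ ker((A - 5I)^2), then set v_{i+1} = (A - 5I) v_i.

One such chain is v_1 = [[-1, 1, -1, -1]]^T, v_2 = [[-5, 2, -3, -4]]^T, v_3 = [[1, 0, 0, 0]]^T. Check: (A - 5I) v_3 = [[0, 0, 0, 0]]^T = 0.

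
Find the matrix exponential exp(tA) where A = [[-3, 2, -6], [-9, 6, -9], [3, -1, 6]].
e^{tA} = [[(1 - 6*t)*e^{3*t}, 2*t*e^{3*t}, -6*t*e^{3*t}], [-9*t*e^{3*t}, (3*t + 1)*e^{3*t}, -9*t*e^{3*t}], [3*t*e^{3*t}, -t*e^{3*t}, (3*t + 1)*e^{3*t}]]

A has Jordan form J = [[3, 1, 0], [0, 3, 0], [0, 0, 3]] with A = PJP^{-1}, so e^{tA} = P e^{tJ} P^{-1}.

For a Jordan block J_k(λ), e^{tJ_k(λ)} = e^{λt} · (I + tN + t^2 N^2/2! + ... + t^{k-1} N^{k-1}/(k-1)!) where N is the nilpotent superdiagonal part.

Assembling the blocks and conjugating back gives the entries of e^{tA} as shown above.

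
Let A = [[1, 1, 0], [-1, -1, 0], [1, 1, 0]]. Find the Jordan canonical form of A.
The characteristic polynomial is det(xI - A) = x^3, so the eigenvalues are 0 (algebraic multiplicity 3).

For λ = 0: rank(A) = 1, rank(A^2) = 0. The eigenspace has dimension 3 - 1 = 2, so there are 2 Jordan blocks; the rank sequence gives block sizes [2, 1].

Assembling the blocks gives the Jordan form J above.

J = [[0, 1, 0], [0, 0, 0], [0, 0, 0]]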